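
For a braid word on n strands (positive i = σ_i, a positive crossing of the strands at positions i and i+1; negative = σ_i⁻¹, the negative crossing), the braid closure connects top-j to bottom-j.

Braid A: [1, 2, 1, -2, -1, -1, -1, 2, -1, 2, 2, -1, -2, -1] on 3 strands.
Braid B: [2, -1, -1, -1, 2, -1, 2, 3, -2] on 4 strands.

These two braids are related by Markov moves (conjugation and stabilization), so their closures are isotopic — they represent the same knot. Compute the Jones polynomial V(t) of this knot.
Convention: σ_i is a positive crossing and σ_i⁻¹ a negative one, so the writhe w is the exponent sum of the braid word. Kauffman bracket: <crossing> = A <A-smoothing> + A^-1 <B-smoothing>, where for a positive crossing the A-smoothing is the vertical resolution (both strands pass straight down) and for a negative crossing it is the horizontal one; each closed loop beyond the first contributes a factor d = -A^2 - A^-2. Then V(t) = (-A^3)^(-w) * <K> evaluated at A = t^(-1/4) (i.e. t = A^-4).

t - 1 + 2*t^-1 - 2*t^-2 + 2*t^-3 - 2*t^-4 + t^-5

Derivation:
Markov-equivalent braids have isotopic closures, hence identical knot invariants. Strip the Markov moves from each word to reach a common short braid β, then compute V(t) once on β.
Braid A: s1 s2 s1 s2^-1 s1^-1 s1^-1 s1^-1 s2 s1^-1 s2 s2 s1^-1 s2^-1 s1^-1 on 3 strands reduces by inverse Markov moves (closure unchanged at each step):
  Deconjugate: the word is γ·β·γ⁻¹ with γ = s1 s2 (prefix) and γ⁻¹ = s2^-1 s1^-1 (suffix); strip both.
  Deconjugate: the word is γ·β·γ⁻¹ with γ = s1 (prefix) and γ⁻¹ = s1^-1 (suffix); strip both.
  Deconjugate: the word is γ·β·γ⁻¹ with γ = s2^-1 (prefix) and γ⁻¹ = s2 (suffix); strip both.
Reduced to β = s1^-1 s1^-1 s1^-1 s2 s1^-1 s2 on 3 strands, 6 crossings.
Braid B: s2 s1^-1 s1^-1 s1^-1 s2 s1^-1 s2 s3 s2^-1 on 4 strands reduces by inverse Markov moves (closure unchanged at each step):
  Deconjugate: the word is γ·β·γ⁻¹ with γ = s2 (prefix) and γ⁻¹ = s2^-1 (suffix); strip both.
  Destabilize: the word has the form β·s3 where s3 occurs only as the final letter (β ∈ B_3); drop it and the last strand → 3 strands.
Reduced to β = s1^-1 s1^-1 s1^-1 s2 s1^-1 s2 on 3 strands, 6 crossings.
Both give the same β = s1^-1 s1^-1 s1^-1 s2 s1^-1 s2 on 3 strands, so one state sum suffices:
Braid: s1^-1 s1^-1 s1^-1 s2 s1^-1 s2 on 3 strands, 6 crossings.
Writhe w = (#positive) - (#negative) = 2 - 4 = -2.
Computing the Kauffman bracket via state sum. There are 2^6 = 64 states.
Smooth each crossing (0=||, 1=⌣⌢); contribution A^(Σ sign_k(1-2s_k)) * d^(L-1).
Tabulate the states by total A-exponent and number of loops L (A-exp: L × count):
  A^6: L=5 ×1
  A^4: L=4 ×6
  A^2: L=3 ×15
  A^0: L=2 ×19, L=4 ×1
  A^-2: L=1 ×11, L=3 ×4
  A^-4: L=2 ×6
  A^-6: L=3 ×1
Each group contributes A^e * Σ count * d^(L-1):
Powers of d = -A^2 - A^-2: d^2 = A^4 + 2 + A^-4; d^3 = -A^6 - 3*A^2 - 3*A^-2 - A^-6; d^4 = A^8 + 4*A^4 + 6 + 4*A^-4 + A^-8.
  A^6 * (d^4) = A^14 + 4*A^10 + 6*A^6 + 4*A^2 + A^-2
  A^4 * (6*d^3) = -6*A^10 - 18*A^6 - 18*A^2 - 6*A^-2
  A^2 * (15*d^2) = 15*A^6 + 30*A^2 + 15*A^-2
  A^0 * (19*d + d^3) = -A^6 - 22*A^2 - 22*A^-2 - A^-6
  A^-2 * (11 + 4*d^2) = 4*A^2 + 19*A^-2 + 4*A^-6
  A^-4 * (6*d) = -6*A^-2 - 6*A^-6
  A^-6 * (d^2) = A^-2 + 2*A^-6 + A^-10
Summing the groups: <K> = A^14 - 2*A^10 + 2*A^6 - 2*A^2 + 2*A^-2 - A^-6 + A^-10
Normalise by the writhe: (-A^3)^(-w) = (-A^3)^(2) = A^6, so f(A) = A^6 * <K> = A^20 - 2*A^16 + 2*A^12 - 2*A^8 + 2*A^4 - 1 + A^-4.
Substitute A = t^(-1/4), i.e. A^e → t^(-e/4): V(t) = t - 1 + 2*t^-1 - 2*t^-2 + 2*t^-3 - 2*t^-4 + t^-5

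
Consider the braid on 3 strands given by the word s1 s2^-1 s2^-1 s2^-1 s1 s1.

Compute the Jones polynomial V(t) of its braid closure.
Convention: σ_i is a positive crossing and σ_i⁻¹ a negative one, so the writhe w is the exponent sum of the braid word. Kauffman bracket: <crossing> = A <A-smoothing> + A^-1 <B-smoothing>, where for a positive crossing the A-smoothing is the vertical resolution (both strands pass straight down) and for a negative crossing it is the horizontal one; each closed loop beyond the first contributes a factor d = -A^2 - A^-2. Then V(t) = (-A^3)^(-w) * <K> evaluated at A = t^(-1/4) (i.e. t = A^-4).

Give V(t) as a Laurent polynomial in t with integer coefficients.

Braid: s1 s2^-1 s2^-1 s2^-1 s1 s1 on 3 strands, 6 crossings.
Writhe w = (#positive) - (#negative) = 3 - 3 = 0.
Enumerate smoothing states for the bracket polynomial. There are 2^6 = 64 states.
Each crossing splits two ways (0=vertical, 1=horizontal). The state's weight is A^(#A-smoothings - #B-smoothings) * d^(loops - 1).
Tabulate the states by total A-exponent and number of loops L (A-exp: L × count):
  A^6: L=4 ×1
  A^4: L=3 ×6
  A^2: L=2 ×12, L=4 ×3
  A^0: L=1 ×9, L=3 ×10, L=5 ×1
  A^-2: L=2 ×12, L=4 ×3
  A^-4: L=3 ×6
  A^-6: L=4 ×1
Each group contributes A^e * Σ count * d^(L-1):
Powers of d = -A^2 - A^-2: d^2 = A^4 + 2 + A^-4; d^3 = -A^6 - 3*A^2 - 3*A^-2 - A^-6; d^4 = A^8 + 4*A^4 + 6 + 4*A^-4 + A^-8.
  A^6 * (d^3) = -A^12 - 3*A^8 - 3*A^4 - 1
  A^4 * (6*d^2) = 6*A^8 + 12*A^4 + 6
  A^2 * (12*d + 3*d^3) = -3*A^8 - 21*A^4 - 21 - 3*A^-4
  A^0 * (9 + 10*d^2 + d^4) = A^8 + 14*A^4 + 35 + 14*A^-4 + A^-8
  A^-2 * (12*d + 3*d^3) = -3*A^4 - 21 - 21*A^-4 - 3*A^-8
  A^-4 * (6*d^2) = 6 + 12*A^-4 + 6*A^-8
  A^-6 * (d^3) = -1 - 3*A^-4 - 3*A^-8 - A^-12
Summing the groups: <K> = -A^12 + A^8 - A^4 + 3 - A^-4 + A^-8 - A^-12
Normalise by the writhe: (-A^3)^(-w) = (-A^3)^(0) = 1, so f(A) = 1 * <K> = -A^12 + A^8 - A^4 + 3 - A^-4 + A^-8 - A^-12.
Substitute A = t^(-1/4), i.e. A^e → t^(-e/4): V(t) = -t^3 + t^2 - t + 3 - t^-1 + t^-2 - t^-3

Answer: -t^3 + t^2 - t + 3 - t^-1 + t^-2 - t^-3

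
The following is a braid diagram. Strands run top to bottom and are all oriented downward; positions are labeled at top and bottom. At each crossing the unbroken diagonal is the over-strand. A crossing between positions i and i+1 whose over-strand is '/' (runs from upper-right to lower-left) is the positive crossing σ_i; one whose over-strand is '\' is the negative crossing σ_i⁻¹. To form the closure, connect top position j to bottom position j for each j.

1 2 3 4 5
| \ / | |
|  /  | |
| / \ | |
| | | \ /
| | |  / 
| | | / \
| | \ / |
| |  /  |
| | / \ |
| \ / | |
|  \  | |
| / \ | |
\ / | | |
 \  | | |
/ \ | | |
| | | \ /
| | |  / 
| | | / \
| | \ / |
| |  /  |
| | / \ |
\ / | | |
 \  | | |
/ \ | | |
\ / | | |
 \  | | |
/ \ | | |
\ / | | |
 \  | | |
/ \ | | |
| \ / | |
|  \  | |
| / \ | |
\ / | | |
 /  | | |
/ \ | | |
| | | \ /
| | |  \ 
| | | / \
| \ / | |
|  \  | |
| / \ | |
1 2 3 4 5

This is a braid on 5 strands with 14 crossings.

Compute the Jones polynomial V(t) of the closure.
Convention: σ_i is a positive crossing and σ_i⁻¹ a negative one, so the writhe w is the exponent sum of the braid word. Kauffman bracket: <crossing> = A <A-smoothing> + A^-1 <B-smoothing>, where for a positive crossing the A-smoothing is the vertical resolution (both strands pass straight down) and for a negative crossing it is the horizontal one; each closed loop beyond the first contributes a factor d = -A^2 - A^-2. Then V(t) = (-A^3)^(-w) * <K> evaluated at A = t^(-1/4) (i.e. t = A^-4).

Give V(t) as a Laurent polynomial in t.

t - 1 + 3*t^-1 - 4*t^-2 + 4*t^-3 - 4*t^-4 + 3*t^-5 - 2*t^-6 + t^-7

Derivation:
Reading the diagram top to bottom ('/'-over between positions i,i+1 = s_i, '\'-over = s_i^-1): braid word = s2 s4 s3 s2^-1 s1^-1 s4 s3 s1^-1 s1^-1 s1^-1 s2^-1 s1 s4^-1 s2^-1.
The presented braid s2 s4 s3 s2^-1 s1^-1 s4 s3 s1^-1 s1^-1 s1^-1 s2^-1 s1 s4^-1 s2^-1 on 5 strands reduces by inverse Markov moves (closure unchanged at each step):
  Deconjugate: the word is γ·β·γ⁻¹ with γ = s2 s4 (prefix) and γ⁻¹ = s4^-1 s2^-1 (suffix); strip both.
Reduced to β = s3 s2^-1 s1^-1 s4 s3 s1^-1 s1^-1 s1^-1 s2^-1 s1 on 5 strands, 10 crossings.
Compute on β:
Braid: s3 s2^-1 s1^-1 s4 s3 s1^-1 s1^-1 s1^-1 s2^-1 s1 on 5 strands, 10 crossings.
Writhe w = (#positive) - (#negative) = 4 - 6 = -2.
Enumerate smoothing states for the bracket polynomial. There are 2^10 = 1024 states.
Smooth each crossing (0=||, 1=⌣⌢); contribution A^(Σ sign_k(1-2s_k)) * d^(L-1).
Tabulate the states by total A-exponent and number of loops L (A-exp: L × count):
  A^10: L=7 ×1
  A^8: L=6 ×10
  A^6: L=5 ×42, L=7 ×3
  A^4: L=4 ×95, L=6 ×24, L=8 ×1
  A^2: L=3 ×124, L=5 ×76, L=7 ×10
  A^0: L=2 ×90, L=4 ×126, L=6 ×35, L=8 ×1
  A^-2: L=1 ×28, L=3 ×116, L=5 ×61, L=7 ×5
  A^-4: L=2 ×50, L=4 ×60, L=6 ×10
  A^-6: L=1 ×5, L=3 ×29, L=5 ×11
  A^-8: L=2 ×4, L=4 ×6
  A^-10: L=3 ×1
Each group contributes A^e * Σ count * d^(L-1):
Powers of d = -A^2 - A^-2: d^2 = A^4 + 2 + A^-4; d^3 = -A^6 - 3*A^2 - 3*A^-2 - A^-6; d^4 = A^8 + 4*A^4 + 6 + 4*A^-4 + A^-8; d^5 = -A^10 - 5*A^6 - 10*A^2 - 10*A^-2 - 5*A^-6 - A^-10; d^6 = A^12 + 6*A^8 + 15*A^4 + 20 + 15*A^-4 + 6*A^-8 + A^-12; d^7 = -A^14 - 7*A^10 - 21*A^6 - 35*A^2 - 35*A^-2 - 21*A^-6 - 7*A^-10 - A^-14.
  A^10 * (d^6) = A^22 + 6*A^18 + 15*A^14 + 20*A^10 + 15*A^6 + 6*A^2 + A^-2
  A^8 * (10*d^5) = -10*A^18 - 50*A^14 - 100*A^10 - 100*A^6 - 50*A^2 - 10*A^-2
  A^6 * (42*d^4 + 3*d^6) = 3*A^18 + 60*A^14 + 213*A^10 + 312*A^6 + 213*A^2 + 60*A^-2 + 3*A^-6
  A^4 * (95*d^3 + 24*d^5 + d^7) = -A^18 - 31*A^14 - 236*A^10 - 560*A^6 - 560*A^2 - 236*A^-2 - 31*A^-6 - A^-10
  A^2 * (124*d^2 + 76*d^4 + 10*d^6) = 10*A^14 + 136*A^10 + 578*A^6 + 904*A^2 + 578*A^-2 + 136*A^-6 + 10*A^-10
  A^0 * (90*d + 126*d^3 + 35*d^5 + d^7) = -A^14 - 42*A^10 - 322*A^6 - 853*A^2 - 853*A^-2 - 322*A^-6 - 42*A^-10 - A^-14
  A^-2 * (28 + 116*d^2 + 61*d^4 + 5*d^6) = 5*A^10 + 91*A^6 + 435*A^2 + 726*A^-2 + 435*A^-6 + 91*A^-10 + 5*A^-14
  A^-4 * (50*d + 60*d^3 + 10*d^5) = -10*A^6 - 110*A^2 - 330*A^-2 - 330*A^-6 - 110*A^-10 - 10*A^-14
  A^-6 * (5 + 29*d^2 + 11*d^4) = 11*A^2 + 73*A^-2 + 129*A^-6 + 73*A^-10 + 11*A^-14
  A^-8 * (4*d + 6*d^3) = -6*A^-2 - 22*A^-6 - 22*A^-10 - 6*A^-14
  A^-10 * (d^2) = A^-6 + 2*A^-10 + A^-14
Summing the groups: <K> = A^22 - 2*A^18 + 3*A^14 - 4*A^10 + 4*A^6 - 4*A^2 + 3*A^-2 - A^-6 + A^-10
Normalise by the writhe: (-A^3)^(-w) = (-A^3)^(2) = A^6, so f(A) = A^6 * <K> = A^28 - 2*A^24 + 3*A^20 - 4*A^16 + 4*A^12 - 4*A^8 + 3*A^4 - 1 + A^-4.
Substitute A = t^(-1/4), i.e. A^e → t^(-e/4): V(t) = t - 1 + 3*t^-1 - 4*t^-2 + 4*t^-3 - 4*t^-4 + 3*t^-5 - 2*t^-6 + t^-7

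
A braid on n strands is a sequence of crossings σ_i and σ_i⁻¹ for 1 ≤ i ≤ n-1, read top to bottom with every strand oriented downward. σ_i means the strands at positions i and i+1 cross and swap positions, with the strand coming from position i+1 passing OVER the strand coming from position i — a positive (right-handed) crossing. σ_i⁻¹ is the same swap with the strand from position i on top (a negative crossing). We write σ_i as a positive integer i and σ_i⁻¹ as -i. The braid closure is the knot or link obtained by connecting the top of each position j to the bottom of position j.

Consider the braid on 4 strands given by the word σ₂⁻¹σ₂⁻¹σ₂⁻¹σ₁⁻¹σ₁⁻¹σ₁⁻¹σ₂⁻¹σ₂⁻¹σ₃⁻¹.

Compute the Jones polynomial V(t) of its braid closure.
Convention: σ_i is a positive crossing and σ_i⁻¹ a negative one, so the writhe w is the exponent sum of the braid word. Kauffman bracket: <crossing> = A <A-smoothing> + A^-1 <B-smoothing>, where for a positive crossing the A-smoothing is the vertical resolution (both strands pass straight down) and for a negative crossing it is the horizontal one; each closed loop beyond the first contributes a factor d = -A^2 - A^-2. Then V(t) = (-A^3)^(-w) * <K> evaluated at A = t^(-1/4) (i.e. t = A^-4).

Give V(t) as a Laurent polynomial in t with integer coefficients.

The presented braid s2^-1 s2^-1 s2^-1 s1^-1 s1^-1 s1^-1 s2^-1 s2^-1 s3^-1 on 4 strands reduces by inverse Markov moves (closure unchanged at each step):
  Destabilize: the word has the form β·s3^-1 where s3^-1 occurs only as the final letter (β ∈ B_3); drop it and the last strand → 3 strands.
Reduced to β = s2^-1 s2^-1 s2^-1 s1^-1 s1^-1 s1^-1 s2^-1 s2^-1 on 3 strands, 8 crossings.
Compute on β:
Braid: s2^-1 s2^-1 s2^-1 s1^-1 s1^-1 s1^-1 s2^-1 s2^-1 on 3 strands, 8 crossings.
Writhe w = (#positive) - (#negative) = 0 - 8 = -8.
Enumerate smoothing states for the bracket polynomial. There are 2^8 = 256 states.
Smooth each crossing (0=||, 1=⌣⌢); contribution A^(Σ sign_k(1-2s_k)) * d^(L-1).
Tabulate the states by total A-exponent and number of loops L (A-exp: L × count):
  A^8: L=7 ×1
  A^6: L=6 ×8
  A^4: L=5 ×28
  A^2: L=4 ×55, L=6 ×1
  A^0: L=3 ×65, L=5 ×5
  A^-2: L=2 ×45, L=4 ×11
  A^-4: L=1 ×15, L=3 ×13
  A^-6: L=2 ×8
  A^-8: L=3 ×1
Each group contributes A^e * Σ count * d^(L-1):
Powers of d = -A^2 - A^-2: d^2 = A^4 + 2 + A^-4; d^3 = -A^6 - 3*A^2 - 3*A^-2 - A^-6; d^4 = A^8 + 4*A^4 + 6 + 4*A^-4 + A^-8; d^5 = -A^10 - 5*A^6 - 10*A^2 - 10*A^-2 - 5*A^-6 - A^-10; d^6 = A^12 + 6*A^8 + 15*A^4 + 20 + 15*A^-4 + 6*A^-8 + A^-12.
  A^8 * (d^6) = A^20 + 6*A^16 + 15*A^12 + 20*A^8 + 15*A^4 + 6 + A^-4
  A^6 * (8*d^5) = -8*A^16 - 40*A^12 - 80*A^8 - 80*A^4 - 40 - 8*A^-4
  A^4 * (28*d^4) = 28*A^12 + 112*A^8 + 168*A^4 + 112 + 28*A^-4
  A^2 * (55*d^3 + d^5) = -A^12 - 60*A^8 - 175*A^4 - 175 - 60*A^-4 - A^-8
  A^0 * (65*d^2 + 5*d^4) = 5*A^8 + 85*A^4 + 160 + 85*A^-4 + 5*A^-8
  A^-2 * (45*d + 11*d^3) = -11*A^4 - 78 - 78*A^-4 - 11*A^-8
  A^-4 * (15 + 13*d^2) = 13 + 41*A^-4 + 13*A^-8
  A^-6 * (8*d) = -8*A^-4 - 8*A^-8
  A^-8 * (d^2) = A^-4 + 2*A^-8 + A^-12
Summing the groups: <K> = A^20 - 2*A^16 + 2*A^12 - 3*A^8 + 2*A^4 - 2 + 2*A^-4 + A^-12
Normalise by the writhe: (-A^3)^(-w) = (-A^3)^(8) = A^24, so f(A) = A^24 * <K> = A^44 - 2*A^40 + 2*A^36 - 3*A^32 + 2*A^28 - 2*A^24 + 2*A^20 + A^12.
Substitute A = t^(-1/4), i.e. A^e → t^(-e/4): V(t) = t^-3 + 2*t^-5 - 2*t^-6 + 2*t^-7 - 3*t^-8 + 2*t^-9 - 2*t^-10 + t^-11

Answer: t^-3 + 2*t^-5 - 2*t^-6 + 2*t^-7 - 3*t^-8 + 2*t^-9 - 2*t^-10 + t^-11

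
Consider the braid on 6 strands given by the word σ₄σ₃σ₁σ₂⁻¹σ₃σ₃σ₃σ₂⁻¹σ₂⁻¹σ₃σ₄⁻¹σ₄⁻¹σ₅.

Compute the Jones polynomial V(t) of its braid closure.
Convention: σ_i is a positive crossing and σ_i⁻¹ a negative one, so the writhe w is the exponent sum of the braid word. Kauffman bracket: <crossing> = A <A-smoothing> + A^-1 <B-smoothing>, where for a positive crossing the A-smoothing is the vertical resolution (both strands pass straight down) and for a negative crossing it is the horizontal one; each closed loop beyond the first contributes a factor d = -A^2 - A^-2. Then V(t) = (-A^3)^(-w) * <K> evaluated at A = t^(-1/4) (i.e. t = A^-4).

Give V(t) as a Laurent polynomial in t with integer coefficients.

The presented braid s4 s3 s1 s2^-1 s3 s3 s3 s2^-1 s2^-1 s3 s4^-1 s4^-1 s5 on 6 strands reduces by inverse Markov moves (closure unchanged at each step):
  Destabilize: the word has the form β·s5 where s5 occurs only as the final letter (β ∈ B_5); drop it and the last strand → 5 strands.
  Deconjugate: the word is γ·β·γ⁻¹ with γ = s4 (prefix) and γ⁻¹ = s4^-1 (suffix); strip both.
  Destabilize: the word has the form β·s4^-1 where s4^-1 occurs only as the final letter (β ∈ B_4); drop it and the last strand → 4 strands.
Reduced to β = s3 s1 s2^-1 s3 s3 s3 s2^-1 s2^-1 s3 on 4 strands, 9 crossings.
Compute on β:
Braid: s3 s1 s2^-1 s3 s3 s3 s2^-1 s2^-1 s3 on 4 strands, 9 crossings.
Writhe w = (#positive) - (#negative) = 6 - 3 = 3.
Computing the Kauffman bracket via state sum. There are 2^9 = 512 states.
Each crossing splits two ways (0=vertical, 1=horizontal). The state's weight is A^(#A-smoothings - #B-smoothings) * d^(loops - 1).
Tabulate the states by total A-exponent and number of loops L (A-exp: L × count):
  A^9: L=5 ×1
  A^7: L=4 ×9
  A^5: L=3 ×32, L=5 ×4
  A^3: L=2 ×51, L=4 ×32, L=6 ×1
  A^1: L=1 ×27, L=3 ×81, L=5 ×18
  A^-1: L=2 ×53, L=4 ×67, L=6 ×6
  A^-3: L=3 ×50, L=5 ×33, L=7 ×1
  A^-5: L=4 ×27, L=6 ×9
  A^-7: L=5 ×8, L=7 ×1
  A^-9: L=6 ×1
Each group contributes A^e * Σ count * d^(L-1):
Powers of d = -A^2 - A^-2: d^2 = A^4 + 2 + A^-4; d^3 = -A^6 - 3*A^2 - 3*A^-2 - A^-6; d^4 = A^8 + 4*A^4 + 6 + 4*A^-4 + A^-8; d^5 = -A^10 - 5*A^6 - 10*A^2 - 10*A^-2 - 5*A^-6 - A^-10; d^6 = A^12 + 6*A^8 + 15*A^4 + 20 + 15*A^-4 + 6*A^-8 + A^-12.
  A^9 * (d^4) = A^17 + 4*A^13 + 6*A^9 + 4*A^5 + A
  A^7 * (9*d^3) = -9*A^13 - 27*A^9 - 27*A^5 - 9*A
  A^5 * (32*d^2 + 4*d^4) = 4*A^13 + 48*A^9 + 88*A^5 + 48*A + 4*A^-3
  A^3 * (51*d + 32*d^3 + d^5) = -A^13 - 37*A^9 - 157*A^5 - 157*A - 37*A^-3 - A^-7
  A^1 * (27 + 81*d^2 + 18*d^4) = 18*A^9 + 153*A^5 + 297*A + 153*A^-3 + 18*A^-7
  A^-1 * (53*d + 67*d^3 + 6*d^5) = -6*A^9 - 97*A^5 - 314*A - 314*A^-3 - 97*A^-7 - 6*A^-11
  A^-3 * (50*d^2 + 33*d^4 + d^6) = A^9 + 39*A^5 + 197*A + 318*A^-3 + 197*A^-7 + 39*A^-11 + A^-15
  A^-5 * (27*d^3 + 9*d^5) = -9*A^5 - 72*A - 171*A^-3 - 171*A^-7 - 72*A^-11 - 9*A^-15
  A^-7 * (8*d^4 + d^6) = A^5 + 14*A + 47*A^-3 + 68*A^-7 + 47*A^-11 + 14*A^-15 + A^-19
  A^-9 * (d^5) = -A - 5*A^-3 - 10*A^-7 - 10*A^-11 - 5*A^-15 - A^-19
Summing the groups: <K> = A^17 - 2*A^13 + 3*A^9 - 5*A^5 + 4*A - 5*A^-3 + 4*A^-7 - 2*A^-11 + A^-15
Normalise by the writhe: (-A^3)^(-w) = (-A^3)^(-3) = -A^-9, so f(A) = -A^-9 * <K> = -A^8 + 2*A^4 - 3 + 5*A^-4 - 4*A^-8 + 5*A^-12 - 4*A^-16 + 2*A^-20 - A^-24.
Substitute A = t^(-1/4), i.e. A^e → t^(-e/4): V(t) = -t^6 + 2*t^5 - 4*t^4 + 5*t^3 - 4*t^2 + 5*t - 3 + 2*t^-1 - t^-2

Answer: -t^6 + 2*t^5 - 4*t^4 + 5*t^3 - 4*t^2 + 5*t - 3 + 2*t^-1 - t^-2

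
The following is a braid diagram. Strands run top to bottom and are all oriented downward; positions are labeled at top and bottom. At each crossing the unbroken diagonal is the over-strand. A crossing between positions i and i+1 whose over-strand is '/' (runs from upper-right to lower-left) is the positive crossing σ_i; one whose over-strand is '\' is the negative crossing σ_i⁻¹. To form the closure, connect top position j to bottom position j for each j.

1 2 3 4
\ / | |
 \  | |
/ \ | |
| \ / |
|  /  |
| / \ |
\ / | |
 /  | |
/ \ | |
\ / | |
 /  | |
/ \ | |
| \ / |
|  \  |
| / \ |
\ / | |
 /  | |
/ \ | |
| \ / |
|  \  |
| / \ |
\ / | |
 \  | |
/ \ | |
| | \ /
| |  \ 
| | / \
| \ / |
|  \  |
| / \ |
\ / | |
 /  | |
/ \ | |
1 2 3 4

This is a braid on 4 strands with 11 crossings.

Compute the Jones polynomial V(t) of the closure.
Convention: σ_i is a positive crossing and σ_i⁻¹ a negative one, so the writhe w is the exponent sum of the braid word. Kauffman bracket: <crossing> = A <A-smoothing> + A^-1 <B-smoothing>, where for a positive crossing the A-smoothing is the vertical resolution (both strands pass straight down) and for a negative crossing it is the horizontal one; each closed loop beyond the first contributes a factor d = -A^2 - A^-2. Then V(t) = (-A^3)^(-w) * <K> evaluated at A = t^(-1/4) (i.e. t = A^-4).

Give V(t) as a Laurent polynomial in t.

t^2 - t + 1 - t^-1 + t^-2

Derivation:
Reading the diagram top to bottom ('/'-over between positions i,i+1 = s_i, '\'-over = s_i^-1): braid word = s1^-1 s2 s1 s1 s2^-1 s1 s2^-1 s1^-1 s3^-1 s2^-1 s1.
The presented braid s1^-1 s2 s1 s1 s2^-1 s1 s2^-1 s1^-1 s3^-1 s2^-1 s1 on 4 strands reduces by inverse Markov moves (closure unchanged at each step):
  Deconjugate: the word is γ·β·γ⁻¹ with γ = s1^-1 s2 (prefix) and γ⁻¹ = s2^-1 s1 (suffix); strip both.
  Destabilize: the word has the form β·s3^-1 where s3^-1 occurs only as the final letter (β ∈ B_3); drop it and the last strand → 3 strands.
  Deconjugate: the word is γ·β·γ⁻¹ with γ = s1 (prefix) and γ⁻¹ = s1^-1 (suffix); strip both.
Reduced to β = s1 s2^-1 s1 s2^-1 on 3 strands, 4 crossings.
Compute on β:
Braid: s1 s2^-1 s1 s2^-1 on 3 strands, 4 crossings.
Writhe w = (#positive) - (#negative) = 2 - 2 = 0.
Enumerate smoothing states for the bracket polynomial. There are 2^4 = 16 states.
For each crossing: s=0 is the vertical smoothing, s=1 horizontal. Crossing k contributes A^(sign_k * (1 - 2*s_k)); loop factor d = -A^2 - A^-2.
  state 0000: A-exp=+0, loops=3, term = A^0 * d^2
  state 0001: A-exp=+2, loops=2, term = A^2 * d^1
  state 0010: A-exp=-2, loops=2, term = A^-2 * d^1
  state 0011: A-exp=+0, loops=1, term = A^0 * d^0
  state 0100: A-exp=+2, loops=2, term = A^2 * d^1
  state 0101: A-exp=+4, loops=3, term = A^4 * d^2
  state 0110: A-exp=+0, loops=1, term = A^0 * d^0
  state 0111: A-exp=+2, loops=2, term = A^2 * d^1
  state 1000: A-exp=-2, loops=2, term = A^-2 * d^1
  state 1001: A-exp=+0, loops=1, term = A^0 * d^0
  state 1010: A-exp=-4, loops=3, term = A^-4 * d^2
  state 1011: A-exp=-2, loops=2, term = A^-2 * d^1
  state 1100: A-exp=+0, loops=1, term = A^0 * d^0
  state 1101: A-exp=+2, loops=2, term = A^2 * d^1
  state 1110: A-exp=-2, loops=2, term = A^-2 * d^1
  state 1111: A-exp=+0, loops=1, term = A^0 * d^0
Collect the terms by A-exponent (count of states per loop number):
Powers of d = -A^2 - A^-2: d^2 = A^4 + 2 + A^-4.
  A^4 * (d^2) = A^8 + 2*A^4 + 1
  A^2 * (4*d) = -4*A^4 - 4
  A^0 * (5 + d^2) = A^4 + 7 + A^-4
  A^-2 * (4*d) = -4 - 4*A^-4
  A^-4 * (d^2) = 1 + 2*A^-4 + A^-8
Summing the groups: <K> = A^8 - A^4 + 1 - A^-4 + A^-8
Normalise by the writhe: (-A^3)^(-w) = (-A^3)^(0) = 1, so f(A) = 1 * <K> = A^8 - A^4 + 1 - A^-4 + A^-8.
Substitute A = t^(-1/4), i.e. A^e → t^(-e/4): V(t) = t^2 - t + 1 - t^-1 + t^-2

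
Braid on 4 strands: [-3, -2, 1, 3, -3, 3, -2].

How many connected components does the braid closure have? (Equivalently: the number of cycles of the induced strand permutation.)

Track the strand permutation on 4 strands, starting from identity.
  step 1: s3^-1 swaps positions 3,4 -> [1 2 4 3]
  step 2: s2^-1 swaps positions 2,3 -> [1 4 2 3]
  step 3: s1 swaps positions 1,2 -> [4 1 2 3]
  step 4: s3 swaps positions 3,4 -> [4 1 3 2]
  step 5: s3^-1 swaps positions 3,4 -> [4 1 2 3]
  step 6: s3 swaps positions 3,4 -> [4 1 3 2]
  step 7: s2^-1 swaps positions 2,3 -> [4 3 1 2]
Final permutation (position -> original strand): [4 3 1 2]
Closure components = cycle count of this permutation = 1.

Answer: 1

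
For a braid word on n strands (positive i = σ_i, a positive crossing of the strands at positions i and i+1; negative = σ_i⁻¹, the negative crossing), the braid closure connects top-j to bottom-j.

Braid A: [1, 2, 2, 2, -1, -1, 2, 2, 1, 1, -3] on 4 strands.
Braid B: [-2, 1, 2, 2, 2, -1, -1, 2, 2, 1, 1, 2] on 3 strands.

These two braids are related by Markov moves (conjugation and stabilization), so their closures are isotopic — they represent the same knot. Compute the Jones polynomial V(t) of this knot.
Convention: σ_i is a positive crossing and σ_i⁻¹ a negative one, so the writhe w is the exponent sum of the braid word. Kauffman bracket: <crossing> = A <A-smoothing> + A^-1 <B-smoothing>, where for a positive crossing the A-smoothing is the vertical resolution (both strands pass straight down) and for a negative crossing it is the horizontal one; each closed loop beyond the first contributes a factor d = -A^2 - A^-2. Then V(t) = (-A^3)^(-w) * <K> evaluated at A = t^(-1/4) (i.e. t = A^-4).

Markov-equivalent braids have isotopic closures, hence identical knot invariants. Strip the Markov moves from each word to reach a common short braid β, then compute V(t) once on β.
Braid A: s1 s2 s2 s2 s1^-1 s1^-1 s2 s2 s1 s1 s3^-1 on 4 strands reduces by inverse Markov moves (closure unchanged at each step):
  Destabilize: the word has the form β·s3^-1 where s3^-1 occurs only as the final letter (β ∈ B_3); drop it and the last strand → 3 strands.
Reduced to β = s1 s2 s2 s2 s1^-1 s1^-1 s2 s2 s1 s1 on 3 strands, 10 crossings.
Braid B: s2^-1 s1 s2 s2 s2 s1^-1 s1^-1 s2 s2 s1 s1 s2 on 3 strands reduces by inverse Markov moves (closure unchanged at each step):
  Deconjugate: the word is γ·β·γ⁻¹ with γ = s2^-1 (prefix) and γ⁻¹ = s2 (suffix); strip both.
Reduced to β = s1 s2 s2 s2 s1^-1 s1^-1 s2 s2 s1 s1 on 3 strands, 10 crossings.
Both give the same β = s1 s2 s2 s2 s1^-1 s1^-1 s2 s2 s1 s1 on 3 strands, so one state sum suffices:
Braid: s1 s2 s2 s2 s1^-1 s1^-1 s2 s2 s1 s1 on 3 strands, 10 crossings.
Writhe w = (#positive) - (#negative) = 8 - 2 = 6.
Enumerate smoothing states for the bracket polynomial. There are 2^10 = 1024 states.
For each crossing: s=0 is the vertical smoothing, s=1 horizontal. Crossing k contributes A^(sign_k * (1 - 2*s_k)); loop factor d = -A^2 - A^-2.
Tabulate the states by total A-exponent and number of loops L (A-exp: L × count):
  A^10: L=3 ×1
  A^8: L=2 ×7, L=4 ×3
  A^6: L=1 ×10, L=3 ×32, L=5 ×3
  A^4: L=2 ×76, L=4 ×43, L=6 ×1
  A^2: L=1 ×51, L=3 ×132, L=5 ×27
  A^0: L=2 ×135, L=4 ×109, L=6 ×8
  A^-2: L=3 ×161, L=5 ×48, L=7 ×1
  A^-4: L=4 ×109, L=6 ×11
  A^-6: L=5 ×44, L=7 ×1
  A^-8: L=6 ×10
  A^-10: L=7 ×1
Each group contributes A^e * Σ count * d^(L-1):
Powers of d = -A^2 - A^-2: d^2 = A^4 + 2 + A^-4; d^3 = -A^6 - 3*A^2 - 3*A^-2 - A^-6; d^4 = A^8 + 4*A^4 + 6 + 4*A^-4 + A^-8; d^5 = -A^10 - 5*A^6 - 10*A^2 - 10*A^-2 - 5*A^-6 - A^-10; d^6 = A^12 + 6*A^8 + 15*A^4 + 20 + 15*A^-4 + 6*A^-8 + A^-12.
  A^10 * (d^2) = A^14 + 2*A^10 + A^6
  A^8 * (7*d + 3*d^3) = -3*A^14 - 16*A^10 - 16*A^6 - 3*A^2
  A^6 * (10 + 32*d^2 + 3*d^4) = 3*A^14 + 44*A^10 + 92*A^6 + 44*A^2 + 3*A^-2
  A^4 * (76*d + 43*d^3 + d^5) = -A^14 - 48*A^10 - 215*A^6 - 215*A^2 - 48*A^-2 - A^-6
  A^2 * (51 + 132*d^2 + 27*d^4) = 27*A^10 + 240*A^6 + 477*A^2 + 240*A^-2 + 27*A^-6
  A^0 * (135*d + 109*d^3 + 8*d^5) = -8*A^10 - 149*A^6 - 542*A^2 - 542*A^-2 - 149*A^-6 - 8*A^-10
  A^-2 * (161*d^2 + 48*d^4 + d^6) = A^10 + 54*A^6 + 368*A^2 + 630*A^-2 + 368*A^-6 + 54*A^-10 + A^-14
  A^-4 * (109*d^3 + 11*d^5) = -11*A^6 - 164*A^2 - 437*A^-2 - 437*A^-6 - 164*A^-10 - 11*A^-14
  A^-6 * (44*d^4 + d^6) = A^6 + 50*A^2 + 191*A^-2 + 284*A^-6 + 191*A^-10 + 50*A^-14 + A^-18
  A^-8 * (10*d^5) = -10*A^2 - 50*A^-2 - 100*A^-6 - 100*A^-10 - 50*A^-14 - 10*A^-18
  A^-10 * (d^6) = A^2 + 6*A^-2 + 15*A^-6 + 20*A^-10 + 15*A^-14 + 6*A^-18 + A^-22
Summing the groups: <K> = 2*A^10 - 3*A^6 + 6*A^2 - 7*A^-2 + 7*A^-6 - 7*A^-10 + 5*A^-14 - 3*A^-18 + A^-22
Normalise by the writhe: (-A^3)^(-w) = (-A^3)^(-6) = A^-18, so f(A) = A^-18 * <K> = 2*A^-8 - 3*A^-12 + 6*A^-16 - 7*A^-20 + 7*A^-24 - 7*A^-28 + 5*A^-32 - 3*A^-36 + A^-40.
Substitute A = t^(-1/4), i.e. A^e → t^(-e/4): V(t) = t^10 - 3*t^9 + 5*t^8 - 7*t^7 + 7*t^6 - 7*t^5 + 6*t^4 - 3*t^3 + 2*t^2

Answer: t^10 - 3*t^9 + 5*t^8 - 7*t^7 + 7*t^6 - 7*t^5 + 6*t^4 - 3*t^3 + 2*t^2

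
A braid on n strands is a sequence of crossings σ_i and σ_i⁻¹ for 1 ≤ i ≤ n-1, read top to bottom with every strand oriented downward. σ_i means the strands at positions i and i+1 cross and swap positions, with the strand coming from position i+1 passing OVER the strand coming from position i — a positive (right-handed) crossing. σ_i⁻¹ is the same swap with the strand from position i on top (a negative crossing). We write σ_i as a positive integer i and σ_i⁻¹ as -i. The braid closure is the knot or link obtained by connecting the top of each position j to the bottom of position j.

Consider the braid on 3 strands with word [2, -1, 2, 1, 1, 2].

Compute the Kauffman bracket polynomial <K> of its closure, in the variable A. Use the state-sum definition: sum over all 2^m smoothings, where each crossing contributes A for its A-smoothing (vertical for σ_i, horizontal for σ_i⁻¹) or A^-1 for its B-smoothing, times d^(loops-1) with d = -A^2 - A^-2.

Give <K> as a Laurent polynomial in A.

Braid: s2 s1^-1 s2 s1 s1 s2 on 3 strands, 6 crossings.
Writhe w = (#positive) - (#negative) = 5 - 1 = 4.
Computing the Kauffman bracket via state sum. There are 2^6 = 64 states.
Smooth each crossing (0=||, 1=⌣⌢); contribution A^(Σ sign_k(1-2s_k)) * d^(L-1).
Tabulate the states by total A-exponent and number of loops L (A-exp: L × count):
  A^6: L=2 ×1
  A^4: L=1 ×3, L=3 ×3
  A^2: L=2 ×14, L=4 ×1
  A^0: L=1 ×10, L=3 ×10
  A^-2: L=2 ×13, L=4 ×2
  A^-4: L=3 ×6
  A^-6: L=4 ×1
Each group contributes A^e * Σ count * d^(L-1):
Powers of d = -A^2 - A^-2: d^2 = A^4 + 2 + A^-4; d^3 = -A^6 - 3*A^2 - 3*A^-2 - A^-6.
  A^6 * (d) = -A^8 - A^4
  A^4 * (3 + 3*d^2) = 3*A^8 + 9*A^4 + 3
  A^2 * (14*d + d^3) = -A^8 - 17*A^4 - 17 - A^-4
  A^0 * (10 + 10*d^2) = 10*A^4 + 30 + 10*A^-4
  A^-2 * (13*d + 2*d^3) = -2*A^4 - 19 - 19*A^-4 - 2*A^-8
  A^-4 * (6*d^2) = 6 + 12*A^-4 + 6*A^-8
  A^-6 * (d^3) = -1 - 3*A^-4 - 3*A^-8 - A^-12
Summing the groups: <K> = A^8 - A^4 + 2 - A^-4 + A^-8 - A^-12

Answer: A^8 - A^4 + 2 - A^-4 + A^-8 - A^-12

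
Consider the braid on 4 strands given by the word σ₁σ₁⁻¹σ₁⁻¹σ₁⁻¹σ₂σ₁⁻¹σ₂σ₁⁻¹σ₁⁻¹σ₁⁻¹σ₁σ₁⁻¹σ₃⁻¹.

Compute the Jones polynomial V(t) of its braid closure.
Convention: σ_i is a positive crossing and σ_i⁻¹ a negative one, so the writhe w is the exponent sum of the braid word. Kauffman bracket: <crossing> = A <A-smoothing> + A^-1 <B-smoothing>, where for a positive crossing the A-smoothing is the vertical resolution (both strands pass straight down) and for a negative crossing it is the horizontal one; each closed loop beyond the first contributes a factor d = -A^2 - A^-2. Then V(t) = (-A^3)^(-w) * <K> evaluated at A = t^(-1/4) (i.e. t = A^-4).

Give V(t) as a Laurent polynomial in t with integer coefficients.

1 - t^-1 + 2*t^-2 - 2*t^-3 + 3*t^-4 - 3*t^-5 + 2*t^-6 - 2*t^-7 + t^-8

Derivation:
The presented braid s1 s1^-1 s1^-1 s1^-1 s2 s1^-1 s2 s1^-1 s1^-1 s1^-1 s1 s1^-1 s3^-1 on 4 strands reduces by inverse Markov moves (closure unchanged at each step):
  Destabilize: the word has the form β·s3^-1 where s3^-1 occurs only as the final letter (β ∈ B_3); drop it and the last strand → 3 strands.
  Deconjugate: the word is γ·β·γ⁻¹ with γ = s1 (prefix) and γ⁻¹ = s1^-1 (suffix); strip both.
  Deconjugate: the word is γ·β·γ⁻¹ with γ = s1^-1 (prefix) and γ⁻¹ = s1 (suffix); strip both.
Reduced to β = s1^-1 s1^-1 s2 s1^-1 s2 s1^-1 s1^-1 s1^-1 on 3 strands, 8 crossings.
Compute on β:
Braid: s1^-1 s1^-1 s2 s1^-1 s2 s1^-1 s1^-1 s1^-1 on 3 strands, 8 crossings.
Writhe w = (#positive) - (#negative) = 2 - 6 = -4.
Enumerate smoothing states for the bracket polynomial. There are 2^8 = 256 states.
Each crossing splits two ways (0=vertical, 1=horizontal). The state's weight is A^(#A-smoothings - #B-smoothings) * d^(loops - 1).
Tabulate the states by total A-exponent and number of loops L (A-exp: L × count):
  A^8: L=7 ×1
  A^6: L=6 ×8
  A^4: L=5 ×28
  A^2: L=4 ×55, L=6 ×1
  A^0: L=3 ×65, L=5 ×5
  A^-2: L=2 ×46, L=4 ×10
  A^-4: L=1 ×17, L=3 ×11
  A^-6: L=2 ×8
  A^-8: L=3 ×1
Each group contributes A^e * Σ count * d^(L-1):
Powers of d = -A^2 - A^-2: d^2 = A^4 + 2 + A^-4; d^3 = -A^6 - 3*A^2 - 3*A^-2 - A^-6; d^4 = A^8 + 4*A^4 + 6 + 4*A^-4 + A^-8; d^5 = -A^10 - 5*A^6 - 10*A^2 - 10*A^-2 - 5*A^-6 - A^-10; d^6 = A^12 + 6*A^8 + 15*A^4 + 20 + 15*A^-4 + 6*A^-8 + A^-12.
  A^8 * (d^6) = A^20 + 6*A^16 + 15*A^12 + 20*A^8 + 15*A^4 + 6 + A^-4
  A^6 * (8*d^5) = -8*A^16 - 40*A^12 - 80*A^8 - 80*A^4 - 40 - 8*A^-4
  A^4 * (28*d^4) = 28*A^12 + 112*A^8 + 168*A^4 + 112 + 28*A^-4
  A^2 * (55*d^3 + d^5) = -A^12 - 60*A^8 - 175*A^4 - 175 - 60*A^-4 - A^-8
  A^0 * (65*d^2 + 5*d^4) = 5*A^8 + 85*A^4 + 160 + 85*A^-4 + 5*A^-8
  A^-2 * (46*d + 10*d^3) = -10*A^4 - 76 - 76*A^-4 - 10*A^-8
  A^-4 * (17 + 11*d^2) = 11 + 39*A^-4 + 11*A^-8
  A^-6 * (8*d) = -8*A^-4 - 8*A^-8
  A^-8 * (d^2) = A^-4 + 2*A^-8 + A^-12
Summing the groups: <K> = A^20 - 2*A^16 + 2*A^12 - 3*A^8 + 3*A^4 - 2 + 2*A^-4 - A^-8 + A^-12
Normalise by the writhe: (-A^3)^(-w) = (-A^3)^(4) = A^12, so f(A) = A^12 * <K> = A^32 - 2*A^28 + 2*A^24 - 3*A^20 + 3*A^16 - 2*A^12 + 2*A^8 - A^4 + 1.
Substitute A = t^(-1/4), i.e. A^e → t^(-e/4): V(t) = 1 - t^-1 + 2*t^-2 - 2*t^-3 + 3*t^-4 - 3*t^-5 + 2*t^-6 - 2*t^-7 + t^-8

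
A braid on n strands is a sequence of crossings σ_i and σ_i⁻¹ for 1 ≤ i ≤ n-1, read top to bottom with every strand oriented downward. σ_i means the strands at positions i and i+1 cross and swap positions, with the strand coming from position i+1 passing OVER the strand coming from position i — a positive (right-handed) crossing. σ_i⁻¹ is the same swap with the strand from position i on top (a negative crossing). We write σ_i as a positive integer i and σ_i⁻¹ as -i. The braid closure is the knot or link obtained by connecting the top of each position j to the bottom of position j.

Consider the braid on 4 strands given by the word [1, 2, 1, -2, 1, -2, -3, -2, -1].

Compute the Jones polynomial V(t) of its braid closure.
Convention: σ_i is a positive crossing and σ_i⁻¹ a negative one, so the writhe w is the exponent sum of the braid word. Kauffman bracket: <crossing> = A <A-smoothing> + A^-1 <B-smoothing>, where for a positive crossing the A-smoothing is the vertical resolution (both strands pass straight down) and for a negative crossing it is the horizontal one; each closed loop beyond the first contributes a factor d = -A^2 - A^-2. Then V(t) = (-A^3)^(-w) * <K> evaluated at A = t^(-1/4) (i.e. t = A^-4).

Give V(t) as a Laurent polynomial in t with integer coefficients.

The presented braid s1 s2 s1 s2^-1 s1 s2^-1 s3^-1 s2^-1 s1^-1 on 4 strands reduces by inverse Markov moves (closure unchanged at each step):
  Deconjugate: the word is γ·β·γ⁻¹ with γ = s1 s2 (prefix) and γ⁻¹ = s2^-1 s1^-1 (suffix); strip both.
  Destabilize: the word has the form β·s3^-1 where s3^-1 occurs only as the final letter (β ∈ B_3); drop it and the last strand → 3 strands.
Reduced to β = s1 s2^-1 s1 s2^-1 on 3 strands, 4 crossings.
Compute on β:
Braid: s1 s2^-1 s1 s2^-1 on 3 strands, 4 crossings.
Writhe w = (#positive) - (#negative) = 2 - 2 = 0.
Computing the Kauffman bracket via state sum. There are 2^4 = 16 states.
Smooth each crossing (0=||, 1=⌣⌢); contribution A^(Σ sign_k(1-2s_k)) * d^(L-1).
  state 0000: A-exp=+0, loops=3, term = A^0 * d^2
  state 0001: A-exp=+2, loops=2, term = A^2 * d^1
  state 0010: A-exp=-2, loops=2, term = A^-2 * d^1
  state 0011: A-exp=+0, loops=1, term = A^0 * d^0
  state 0100: A-exp=+2, loops=2, term = A^2 * d^1
  state 0101: A-exp=+4, loops=3, term = A^4 * d^2
  state 0110: A-exp=+0, loops=1, term = A^0 * d^0
  state 0111: A-exp=+2, loops=2, term = A^2 * d^1
  state 1000: A-exp=-2, loops=2, term = A^-2 * d^1
  state 1001: A-exp=+0, loops=1, term = A^0 * d^0
  state 1010: A-exp=-4, loops=3, term = A^-4 * d^2
  state 1011: A-exp=-2, loops=2, term = A^-2 * d^1
  state 1100: A-exp=+0, loops=1, term = A^0 * d^0
  state 1101: A-exp=+2, loops=2, term = A^2 * d^1
  state 1110: A-exp=-2, loops=2, term = A^-2 * d^1
  state 1111: A-exp=+0, loops=1, term = A^0 * d^0
Collect the terms by A-exponent (count of states per loop number):
Powers of d = -A^2 - A^-2: d^2 = A^4 + 2 + A^-4.
  A^4 * (d^2) = A^8 + 2*A^4 + 1
  A^2 * (4*d) = -4*A^4 - 4
  A^0 * (5 + d^2) = A^4 + 7 + A^-4
  A^-2 * (4*d) = -4 - 4*A^-4
  A^-4 * (d^2) = 1 + 2*A^-4 + A^-8
Summing the groups: <K> = A^8 - A^4 + 1 - A^-4 + A^-8
Normalise by the writhe: (-A^3)^(-w) = (-A^3)^(0) = 1, so f(A) = 1 * <K> = A^8 - A^4 + 1 - A^-4 + A^-8.
Substitute A = t^(-1/4), i.e. A^e → t^(-e/4): V(t) = t^2 - t + 1 - t^-1 + t^-2

Answer: t^2 - t + 1 - t^-1 + t^-2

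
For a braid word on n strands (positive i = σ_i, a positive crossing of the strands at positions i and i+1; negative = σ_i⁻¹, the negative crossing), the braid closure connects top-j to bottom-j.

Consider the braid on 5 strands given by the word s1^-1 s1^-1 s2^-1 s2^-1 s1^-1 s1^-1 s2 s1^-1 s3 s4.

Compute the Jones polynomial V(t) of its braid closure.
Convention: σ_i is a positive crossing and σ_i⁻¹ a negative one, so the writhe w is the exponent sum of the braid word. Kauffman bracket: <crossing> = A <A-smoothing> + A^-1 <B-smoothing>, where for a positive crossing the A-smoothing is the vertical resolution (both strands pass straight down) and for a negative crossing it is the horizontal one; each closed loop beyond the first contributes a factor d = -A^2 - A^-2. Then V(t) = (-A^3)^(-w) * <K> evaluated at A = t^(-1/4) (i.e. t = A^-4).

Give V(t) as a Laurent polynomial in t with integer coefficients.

The presented braid s1^-1 s1^-1 s2^-1 s2^-1 s1^-1 s1^-1 s2 s1^-1 s3 s4 on 5 strands reduces by inverse Markov moves (closure unchanged at each step):
  Destabilize: the word has the form β·s4 where s4 occurs only as the final letter (β ∈ B_4); drop it and the last strand → 4 strands.
  Destabilize: the word has the form β·s3 where s3 occurs only as the final letter (β ∈ B_3); drop it and the last strand → 3 strands.
Reduced to β = s1^-1 s1^-1 s2^-1 s2^-1 s1^-1 s1^-1 s2 s1^-1 on 3 strands, 8 crossings.
Compute on β:
Braid: s1^-1 s1^-1 s2^-1 s2^-1 s1^-1 s1^-1 s2 s1^-1 on 3 strands, 8 crossings.
Writhe w = (#positive) - (#negative) = 1 - 7 = -6.
Enumerate smoothing states for the bracket polynomial. There are 2^8 = 256 states.
Each crossing splits two ways (0=vertical, 1=horizontal). The state's weight is A^(#A-smoothings - #B-smoothings) * d^(loops - 1).
Tabulate the states by total A-exponent and number of loops L (A-exp: L × count):
  A^8: L=6 ×1
  A^6: L=5 ×8
  A^4: L=4 ×27, L=6 ×1
  A^2: L=3 ×49, L=5 ×7
  A^0: L=2 ×49, L=4 ×21
  A^-2: L=1 ×22, L=3 ×34
  A^-4: L=2 ×27, L=4 ×1
  A^-6: L=1 ×5, L=3 ×3
  A^-8: L=2 ×1
Each group contributes A^e * Σ count * d^(L-1):
Powers of d = -A^2 - A^-2: d^2 = A^4 + 2 + A^-4; d^3 = -A^6 - 3*A^2 - 3*A^-2 - A^-6; d^4 = A^8 + 4*A^4 + 6 + 4*A^-4 + A^-8; d^5 = -A^10 - 5*A^6 - 10*A^2 - 10*A^-2 - 5*A^-6 - A^-10.
  A^8 * (d^5) = -A^18 - 5*A^14 - 10*A^10 - 10*A^6 - 5*A^2 - A^-2
  A^6 * (8*d^4) = 8*A^14 + 32*A^10 + 48*A^6 + 32*A^2 + 8*A^-2
  A^4 * (27*d^3 + d^5) = -A^14 - 32*A^10 - 91*A^6 - 91*A^2 - 32*A^-2 - A^-6
  A^2 * (49*d^2 + 7*d^4) = 7*A^10 + 77*A^6 + 140*A^2 + 77*A^-2 + 7*A^-6
  A^0 * (49*d + 21*d^3) = -21*A^6 - 112*A^2 - 112*A^-2 - 21*A^-6
  A^-2 * (22 + 34*d^2) = 34*A^2 + 90*A^-2 + 34*A^-6
  A^-4 * (27*d + d^3) = -A^2 - 30*A^-2 - 30*A^-6 - A^-10
  A^-6 * (5 + 3*d^2) = 3*A^-2 + 11*A^-6 + 3*A^-10
  A^-8 * (d) = -A^-6 - A^-10
Summing the groups: <K> = -A^18 + 2*A^14 - 3*A^10 + 3*A^6 - 3*A^2 + 3*A^-2 - A^-6 + A^-10
Normalise by the writhe: (-A^3)^(-w) = (-A^3)^(6) = A^18, so f(A) = A^18 * <K> = -A^36 + 2*A^32 - 3*A^28 + 3*A^24 - 3*A^20 + 3*A^16 - A^12 + A^8.
Substitute A = t^(-1/4), i.e. A^e → t^(-e/4): V(t) = t^-2 - t^-3 + 3*t^-4 - 3*t^-5 + 3*t^-6 - 3*t^-7 + 2*t^-8 - t^-9

Answer: t^-2 - t^-3 + 3*t^-4 - 3*t^-5 + 3*t^-6 - 3*t^-7 + 2*t^-8 - t^-9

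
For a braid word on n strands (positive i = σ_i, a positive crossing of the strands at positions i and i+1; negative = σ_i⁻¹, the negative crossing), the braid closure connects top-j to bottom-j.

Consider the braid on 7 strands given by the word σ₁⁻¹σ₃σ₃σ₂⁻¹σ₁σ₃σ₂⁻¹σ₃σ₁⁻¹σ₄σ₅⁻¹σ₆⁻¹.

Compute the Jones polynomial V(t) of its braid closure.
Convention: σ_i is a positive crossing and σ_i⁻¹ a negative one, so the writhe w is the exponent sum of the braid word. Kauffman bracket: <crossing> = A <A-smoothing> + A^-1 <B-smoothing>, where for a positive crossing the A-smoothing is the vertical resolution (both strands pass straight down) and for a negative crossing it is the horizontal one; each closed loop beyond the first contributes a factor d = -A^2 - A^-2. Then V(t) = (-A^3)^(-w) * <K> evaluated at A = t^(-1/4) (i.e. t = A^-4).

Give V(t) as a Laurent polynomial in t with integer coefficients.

The presented braid s1^-1 s3 s3 s2^-1 s1 s3 s2^-1 s3 s1^-1 s4 s5^-1 s6^-1 on 7 strands reduces by inverse Markov moves (closure unchanged at each step):
  Destabilize: the word has the form β·s6^-1 where s6^-1 occurs only as the final letter (β ∈ B_6); drop it and the last strand → 6 strands.
  Destabilize: the word has the form β·s5^-1 where s5^-1 occurs only as the final letter (β ∈ B_5); drop it and the last strand → 5 strands.
  Destabilize: the word has the form β·s4 where s4 occurs only as the final letter (β ∈ B_4); drop it and the last strand → 4 strands.
Reduced to β = s1^-1 s3 s3 s2^-1 s1 s3 s2^-1 s3 s1^-1 on 4 strands, 9 crossings.
Compute on β:
Braid: s1^-1 s3 s3 s2^-1 s1 s3 s2^-1 s3 s1^-1 on 4 strands, 9 crossings.
Writhe w = (#positive) - (#negative) = 5 - 4 = 1.
Enumerate smoothing states for the bracket polynomial. There are 2^9 = 512 states.
For each crossing: s=0 is the vertical smoothing, s=1 horizontal. Crossing k contributes A^(sign_k * (1 - 2*s_k)); loop factor d = -A^2 - A^-2.
Tabulate the states by total A-exponent and number of loops L (A-exp: L × count):
  A^9: L=4 ×1
  A^7: L=3 ×9
  A^5: L=2 ×29, L=4 ×7
  A^3: L=1 ×30, L=3 ×52, L=5 ×2
  A^1: L=2 ×83, L=4 ×43
  A^-1: L=1 ×11, L=3 ×93, L=5 ×22
  A^-3: L=2 ×19, L=4 ×58, L=6 ×7
  A^-5: L=3 ×15, L=5 ×20, L=7 ×1
  A^-7: L=4 ×6, L=6 ×3
  A^-9: L=5 ×1
Each group contributes A^e * Σ count * d^(L-1):
Powers of d = -A^2 - A^-2: d^2 = A^4 + 2 + A^-4; d^3 = -A^6 - 3*A^2 - 3*A^-2 - A^-6; d^4 = A^8 + 4*A^4 + 6 + 4*A^-4 + A^-8; d^5 = -A^10 - 5*A^6 - 10*A^2 - 10*A^-2 - 5*A^-6 - A^-10; d^6 = A^12 + 6*A^8 + 15*A^4 + 20 + 15*A^-4 + 6*A^-8 + A^-12.
  A^9 * (d^3) = -A^15 - 3*A^11 - 3*A^7 - A^3
  A^7 * (9*d^2) = 9*A^11 + 18*A^7 + 9*A^3
  A^5 * (29*d + 7*d^3) = -7*A^11 - 50*A^7 - 50*A^3 - 7*A^-1
  A^3 * (30 + 52*d^2 + 2*d^4) = 2*A^11 + 60*A^7 + 146*A^3 + 60*A^-1 + 2*A^-5
  A^1 * (83*d + 43*d^3) = -43*A^7 - 212*A^3 - 212*A^-1 - 43*A^-5
  A^-1 * (11 + 93*d^2 + 22*d^4) = 22*A^7 + 181*A^3 + 329*A^-1 + 181*A^-5 + 22*A^-9
  A^-3 * (19*d + 58*d^3 + 7*d^5) = -7*A^7 - 93*A^3 - 263*A^-1 - 263*A^-5 - 93*A^-9 - 7*A^-13
  A^-5 * (15*d^2 + 20*d^4 + d^6) = A^7 + 26*A^3 + 110*A^-1 + 170*A^-5 + 110*A^-9 + 26*A^-13 + A^-17
  A^-7 * (6*d^3 + 3*d^5) = -3*A^3 - 21*A^-1 - 48*A^-5 - 48*A^-9 - 21*A^-13 - 3*A^-17
  A^-9 * (d^4) = A^-1 + 4*A^-5 + 6*A^-9 + 4*A^-13 + A^-17
Summing the groups: <K> = -A^15 + A^11 - 2*A^7 + 3*A^3 - 3*A^-1 + 3*A^-5 - 3*A^-9 + 2*A^-13 - A^-17
Normalise by the writhe: (-A^3)^(-w) = (-A^3)^(-1) = -A^-3, so f(A) = -A^-3 * <K> = A^12 - A^8 + 2*A^4 - 3 + 3*A^-4 - 3*A^-8 + 3*A^-12 - 2*A^-16 + A^-20.
Substitute A = t^(-1/4), i.e. A^e → t^(-e/4): V(t) = t^5 - 2*t^4 + 3*t^3 - 3*t^2 + 3*t - 3 + 2*t^-1 - t^-2 + t^-3

Answer: t^5 - 2*t^4 + 3*t^3 - 3*t^2 + 3*t - 3 + 2*t^-1 - t^-2 + t^-3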